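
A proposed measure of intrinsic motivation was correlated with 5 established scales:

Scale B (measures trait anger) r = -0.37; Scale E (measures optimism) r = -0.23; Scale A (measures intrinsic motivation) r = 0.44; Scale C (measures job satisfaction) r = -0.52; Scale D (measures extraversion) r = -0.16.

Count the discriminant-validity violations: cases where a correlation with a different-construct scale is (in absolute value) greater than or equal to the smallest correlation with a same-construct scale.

Convergent (same construct = intrinsic motivation): Scale A.
Smallest convergent = 0.44. Discriminant |r|: 0.37, 0.23, 0.52, 0.16; count ≥ 0.44 → 1.

1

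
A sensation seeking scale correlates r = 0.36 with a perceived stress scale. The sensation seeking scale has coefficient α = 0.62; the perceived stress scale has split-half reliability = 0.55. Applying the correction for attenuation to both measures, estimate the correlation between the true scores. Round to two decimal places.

r_true = r_obs / √(r_xx · r_yy) = 0.36 / √(0.62 × 0.55) = 0.36 / √0.3410 = 0.36 / 0.5840 ≈ 0.62.

0.62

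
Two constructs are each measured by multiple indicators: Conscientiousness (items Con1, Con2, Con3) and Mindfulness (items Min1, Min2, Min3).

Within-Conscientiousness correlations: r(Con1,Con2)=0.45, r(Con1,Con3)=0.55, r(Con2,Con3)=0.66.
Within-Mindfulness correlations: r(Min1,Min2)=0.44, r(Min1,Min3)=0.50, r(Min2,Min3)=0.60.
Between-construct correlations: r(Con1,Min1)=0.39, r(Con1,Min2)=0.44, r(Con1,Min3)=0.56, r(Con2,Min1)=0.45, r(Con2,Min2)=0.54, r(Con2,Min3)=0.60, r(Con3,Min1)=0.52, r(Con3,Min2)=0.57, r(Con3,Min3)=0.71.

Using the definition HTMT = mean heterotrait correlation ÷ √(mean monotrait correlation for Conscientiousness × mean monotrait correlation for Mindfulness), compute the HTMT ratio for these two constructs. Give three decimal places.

0.997

Mean between = 4.78/9 = 0.5311.
Mean within-Con = 1.66/3 = 0.5533; mean within-Min = 1.54/3 = 0.5133.
Geometric mean = √(0.5533 × 0.5133) = 0.5329.
HTMT = 0.5311 / 0.5329 = 0.997.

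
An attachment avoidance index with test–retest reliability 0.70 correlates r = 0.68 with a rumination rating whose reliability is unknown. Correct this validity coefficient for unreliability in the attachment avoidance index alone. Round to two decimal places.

Single correction: r_c = r_obs / √r_xx = 0.68 / √0.70 = 0.68 / 0.8367 ≈ 0.81.

0.81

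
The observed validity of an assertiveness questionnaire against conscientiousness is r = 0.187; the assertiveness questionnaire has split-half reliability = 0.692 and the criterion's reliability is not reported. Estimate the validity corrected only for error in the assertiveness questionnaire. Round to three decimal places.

0.225

Single correction: r_c = r_obs / √r_xx = 0.187 / √0.692 = 0.187 / 0.8319 ≈ 0.225.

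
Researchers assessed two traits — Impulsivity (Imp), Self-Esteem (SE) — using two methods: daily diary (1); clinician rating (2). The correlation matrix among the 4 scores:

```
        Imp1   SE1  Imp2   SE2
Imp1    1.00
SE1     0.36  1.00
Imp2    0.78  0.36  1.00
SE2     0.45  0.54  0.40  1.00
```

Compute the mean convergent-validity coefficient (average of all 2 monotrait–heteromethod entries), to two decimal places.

Convergent values: 0.78, 0.54; mean = 1.32/2 = 0.66.

0.66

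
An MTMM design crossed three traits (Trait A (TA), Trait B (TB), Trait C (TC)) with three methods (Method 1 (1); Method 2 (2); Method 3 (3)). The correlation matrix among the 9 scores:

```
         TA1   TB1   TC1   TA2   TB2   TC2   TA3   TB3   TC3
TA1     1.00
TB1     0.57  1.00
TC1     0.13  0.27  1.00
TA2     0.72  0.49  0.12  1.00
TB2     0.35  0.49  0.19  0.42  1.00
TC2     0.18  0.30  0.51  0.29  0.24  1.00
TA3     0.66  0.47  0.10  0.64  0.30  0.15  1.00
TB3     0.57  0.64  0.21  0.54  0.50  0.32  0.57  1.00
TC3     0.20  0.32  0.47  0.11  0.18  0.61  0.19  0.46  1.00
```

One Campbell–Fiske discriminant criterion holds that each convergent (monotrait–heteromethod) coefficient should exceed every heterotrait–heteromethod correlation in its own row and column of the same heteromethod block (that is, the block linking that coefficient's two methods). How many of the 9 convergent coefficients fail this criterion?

2

Checking each validity diagonal entry against its comparison values:
TA (methods 1·2): 0.72 vs {0.35, 0.49, 0.18, 0.12} → pass.
TA (methods 1·3): 0.66 vs {0.57, 0.47, 0.20, 0.10} → pass.
TA (methods 2·3): 0.64 vs {0.54, 0.30, 0.11, 0.15} → pass.
TB (methods 1·2): 0.49 vs {0.49, 0.35, 0.30, 0.19} → fail.
TB (methods 1·3): 0.64 vs {0.47, 0.57, 0.32, 0.21} → pass.
TB (methods 2·3): 0.50 vs {0.30, 0.54, 0.18, 0.32} → fail.
TC (methods 1·2): 0.51 vs {0.12, 0.18, 0.19, 0.30} → pass.
TC (methods 1·3): 0.47 vs {0.10, 0.20, 0.21, 0.32} → pass.
TC (methods 2·3): 0.61 vs {0.15, 0.11, 0.32, 0.18} → pass.
2 of 9 fail.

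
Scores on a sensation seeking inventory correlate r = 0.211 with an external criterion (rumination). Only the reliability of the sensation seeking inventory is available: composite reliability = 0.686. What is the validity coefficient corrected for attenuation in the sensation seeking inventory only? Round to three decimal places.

0.255

Single correction: r_c = r_obs / √r_xx = 0.211 / √0.686 = 0.211 / 0.8283 ≈ 0.255.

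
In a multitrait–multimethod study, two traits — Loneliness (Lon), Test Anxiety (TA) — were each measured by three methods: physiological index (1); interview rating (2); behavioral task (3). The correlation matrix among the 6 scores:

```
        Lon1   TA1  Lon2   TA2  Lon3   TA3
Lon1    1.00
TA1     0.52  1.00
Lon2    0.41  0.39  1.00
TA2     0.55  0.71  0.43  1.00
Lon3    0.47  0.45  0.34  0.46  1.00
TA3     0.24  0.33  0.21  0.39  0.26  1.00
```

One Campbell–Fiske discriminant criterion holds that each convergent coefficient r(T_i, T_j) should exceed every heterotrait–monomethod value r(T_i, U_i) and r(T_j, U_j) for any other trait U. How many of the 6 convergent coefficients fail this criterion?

Checking each validity diagonal entry against its comparison values:
Lon (methods 1·2): 0.41 vs {0.52, 0.43} → fail.
Lon (methods 1·3): 0.47 vs {0.52, 0.26} → fail.
Lon (methods 2·3): 0.34 vs {0.43, 0.26} → fail.
TA (methods 1·2): 0.71 vs {0.52, 0.43} → pass.
TA (methods 1·3): 0.33 vs {0.52, 0.26} → fail.
TA (methods 2·3): 0.39 vs {0.43, 0.26} → fail.
5 of 6 fail.

5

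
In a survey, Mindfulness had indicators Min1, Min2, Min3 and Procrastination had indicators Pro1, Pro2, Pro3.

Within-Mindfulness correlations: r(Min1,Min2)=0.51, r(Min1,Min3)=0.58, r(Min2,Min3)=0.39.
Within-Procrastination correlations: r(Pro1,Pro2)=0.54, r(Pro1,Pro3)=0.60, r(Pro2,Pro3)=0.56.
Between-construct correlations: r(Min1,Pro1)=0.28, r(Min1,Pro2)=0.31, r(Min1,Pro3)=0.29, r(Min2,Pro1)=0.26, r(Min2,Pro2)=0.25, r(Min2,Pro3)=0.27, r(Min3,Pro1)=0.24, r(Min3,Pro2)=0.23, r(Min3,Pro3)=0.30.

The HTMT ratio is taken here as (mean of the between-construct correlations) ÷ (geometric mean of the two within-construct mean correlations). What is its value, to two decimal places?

0.51

Between-construct mean = 2.43/9 = 0.2700.
Mean within-Min = 1.48/3 = 0.4933; mean within-Pro = 1.70/3 = 0.5667.
Geometric mean = √(0.4933 × 0.5667) = 0.5287.
HTMT = 0.2700 / 0.5287 = 0.51.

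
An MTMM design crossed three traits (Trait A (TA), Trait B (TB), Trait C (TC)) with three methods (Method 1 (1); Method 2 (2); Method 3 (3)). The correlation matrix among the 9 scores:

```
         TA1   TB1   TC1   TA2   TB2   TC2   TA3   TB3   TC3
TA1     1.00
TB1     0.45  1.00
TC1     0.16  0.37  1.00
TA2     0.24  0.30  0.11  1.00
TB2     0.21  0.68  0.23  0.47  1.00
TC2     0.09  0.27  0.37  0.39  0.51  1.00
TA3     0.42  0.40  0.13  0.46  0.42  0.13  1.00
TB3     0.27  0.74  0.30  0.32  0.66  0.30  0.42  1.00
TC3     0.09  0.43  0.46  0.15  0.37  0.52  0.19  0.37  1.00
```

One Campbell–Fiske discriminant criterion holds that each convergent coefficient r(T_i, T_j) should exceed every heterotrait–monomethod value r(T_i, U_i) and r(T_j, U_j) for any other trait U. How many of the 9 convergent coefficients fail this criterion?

Each convergent coefficient versus the relevant comparison correlations:
TA (methods 1·2): 0.24 vs {0.45, 0.47, 0.16, 0.39} → fail.
TA (methods 1·3): 0.42 vs {0.45, 0.42, 0.16, 0.19} → fail.
TA (methods 2·3): 0.46 vs {0.47, 0.42, 0.39, 0.19} → fail.
TB (methods 1·2): 0.68 vs {0.45, 0.47, 0.37, 0.51} → pass.
TB (methods 1·3): 0.74 vs {0.45, 0.42, 0.37, 0.37} → pass.
TB (methods 2·3): 0.66 vs {0.47, 0.42, 0.51, 0.37} → pass.
TC (methods 1·2): 0.37 vs {0.16, 0.39, 0.37, 0.51} → fail.
TC (methods 1·3): 0.46 vs {0.16, 0.19, 0.37, 0.37} → pass.
TC (methods 2·3): 0.52 vs {0.39, 0.19, 0.51, 0.37} → pass.
4 of 9 fail.

4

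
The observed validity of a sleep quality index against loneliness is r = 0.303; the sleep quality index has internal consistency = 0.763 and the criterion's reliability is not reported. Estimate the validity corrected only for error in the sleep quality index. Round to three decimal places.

0.347

Single correction: r_c = r_obs / √r_xx = 0.303 / √0.763 = 0.303 / 0.8735 ≈ 0.347.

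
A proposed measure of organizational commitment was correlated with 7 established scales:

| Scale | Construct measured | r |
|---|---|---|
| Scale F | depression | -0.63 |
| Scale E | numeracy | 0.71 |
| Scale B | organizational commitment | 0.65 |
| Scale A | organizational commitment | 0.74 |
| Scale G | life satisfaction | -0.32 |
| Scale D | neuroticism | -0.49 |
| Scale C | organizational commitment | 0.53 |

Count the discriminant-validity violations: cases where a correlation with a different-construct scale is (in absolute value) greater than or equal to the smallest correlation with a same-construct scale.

2

Convergent (same construct = organizational commitment): Scale B, Scale A, Scale C.
Smallest convergent = 0.53. Discriminant |r|: 0.63, 0.71, 0.32, 0.49; count ≥ 0.53 → 2.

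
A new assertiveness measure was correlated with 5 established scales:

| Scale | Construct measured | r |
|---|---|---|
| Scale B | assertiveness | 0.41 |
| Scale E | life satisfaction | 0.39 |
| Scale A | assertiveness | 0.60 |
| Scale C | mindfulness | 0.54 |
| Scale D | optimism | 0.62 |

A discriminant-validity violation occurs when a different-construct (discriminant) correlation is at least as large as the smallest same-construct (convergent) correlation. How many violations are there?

Convergent (same construct = assertiveness): Scale B, Scale A.
Smallest convergent = 0.41. Discriminant values: 0.39, 0.54, 0.62; count ≥ 0.41 → 2.

2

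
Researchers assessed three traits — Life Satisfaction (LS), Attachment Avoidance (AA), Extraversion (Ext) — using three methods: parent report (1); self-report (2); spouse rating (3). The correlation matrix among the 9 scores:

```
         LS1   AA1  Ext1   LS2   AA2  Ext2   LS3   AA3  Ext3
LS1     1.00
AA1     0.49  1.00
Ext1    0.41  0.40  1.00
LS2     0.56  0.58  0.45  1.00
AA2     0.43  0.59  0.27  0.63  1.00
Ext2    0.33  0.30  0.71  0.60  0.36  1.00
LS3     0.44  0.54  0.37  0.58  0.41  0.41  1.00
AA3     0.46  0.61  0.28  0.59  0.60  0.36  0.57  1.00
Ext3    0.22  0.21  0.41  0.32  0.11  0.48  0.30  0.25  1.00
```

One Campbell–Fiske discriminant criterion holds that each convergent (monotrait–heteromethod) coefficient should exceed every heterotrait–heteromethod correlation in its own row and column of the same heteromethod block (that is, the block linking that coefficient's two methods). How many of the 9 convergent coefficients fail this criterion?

3

Each convergent coefficient versus the relevant comparison correlations:
LS (methods 1·2): 0.56 vs {0.43, 0.58, 0.33, 0.45} → fail.
LS (methods 1·3): 0.44 vs {0.46, 0.54, 0.22, 0.37} → fail.
LS (methods 2·3): 0.58 vs {0.59, 0.41, 0.32, 0.41} → fail.
AA (methods 1·2): 0.59 vs {0.58, 0.43, 0.30, 0.27} → pass.
AA (methods 1·3): 0.61 vs {0.54, 0.46, 0.21, 0.28} → pass.
AA (methods 2·3): 0.60 vs {0.41, 0.59, 0.11, 0.36} → pass.
Ext (methods 1·2): 0.71 vs {0.45, 0.33, 0.27, 0.30} → pass.
Ext (methods 1·3): 0.41 vs {0.37, 0.22, 0.28, 0.21} → pass.
Ext (methods 2·3): 0.48 vs {0.41, 0.32, 0.36, 0.11} → pass.
3 of 9 fail.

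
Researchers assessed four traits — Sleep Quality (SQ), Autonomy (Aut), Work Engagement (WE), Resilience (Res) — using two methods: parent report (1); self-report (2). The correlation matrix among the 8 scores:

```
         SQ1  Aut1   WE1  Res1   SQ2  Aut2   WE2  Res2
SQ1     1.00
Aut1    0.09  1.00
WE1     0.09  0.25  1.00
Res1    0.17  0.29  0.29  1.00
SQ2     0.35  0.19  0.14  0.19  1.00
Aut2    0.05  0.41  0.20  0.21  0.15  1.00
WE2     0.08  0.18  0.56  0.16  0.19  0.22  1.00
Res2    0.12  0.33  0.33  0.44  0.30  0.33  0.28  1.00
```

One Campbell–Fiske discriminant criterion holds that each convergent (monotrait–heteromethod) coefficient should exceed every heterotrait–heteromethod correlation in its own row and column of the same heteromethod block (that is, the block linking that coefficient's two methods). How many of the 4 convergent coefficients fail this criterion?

Each convergent coefficient versus the relevant comparison correlations:
SQ (methods 1·2): 0.35 vs {0.05, 0.19, 0.08, 0.14, 0.12, 0.19} → pass.
Aut (methods 1·2): 0.41 vs {0.19, 0.05, 0.18, 0.20, 0.33, 0.21} → pass.
WE (methods 1·2): 0.56 vs {0.14, 0.08, 0.20, 0.18, 0.33, 0.16} → pass.
Res (methods 1·2): 0.44 vs {0.19, 0.12, 0.21, 0.33, 0.16, 0.33} → pass.
0 of 4 fail.

0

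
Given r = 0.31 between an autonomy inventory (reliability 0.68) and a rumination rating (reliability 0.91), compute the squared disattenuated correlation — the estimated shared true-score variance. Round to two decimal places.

Disattenuated r = 0.31 / √(0.68 × 0.91) = 0.31 / 0.7866 = 0.3941.
Shared true-score variance = 0.3941² = 0.1553 ≈ 0.16.

0.16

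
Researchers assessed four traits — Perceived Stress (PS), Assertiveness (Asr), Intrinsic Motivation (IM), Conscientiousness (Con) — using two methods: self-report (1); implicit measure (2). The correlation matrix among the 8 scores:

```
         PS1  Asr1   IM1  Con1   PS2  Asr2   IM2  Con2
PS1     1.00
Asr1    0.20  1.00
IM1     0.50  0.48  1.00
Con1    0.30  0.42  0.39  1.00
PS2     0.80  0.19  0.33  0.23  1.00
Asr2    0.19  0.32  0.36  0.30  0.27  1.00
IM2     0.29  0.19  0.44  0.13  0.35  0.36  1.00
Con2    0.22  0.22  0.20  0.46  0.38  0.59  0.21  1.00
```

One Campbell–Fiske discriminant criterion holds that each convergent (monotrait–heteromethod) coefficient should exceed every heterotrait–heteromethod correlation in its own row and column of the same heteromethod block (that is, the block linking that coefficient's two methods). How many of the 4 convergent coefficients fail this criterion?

1

Each convergent coefficient versus the relevant comparison correlations:
PS (methods 1·2): 0.80 vs {0.19, 0.19, 0.29, 0.33, 0.22, 0.23} → pass.
Asr (methods 1·2): 0.32 vs {0.19, 0.19, 0.19, 0.36, 0.22, 0.30} → fail.
IM (methods 1·2): 0.44 vs {0.33, 0.29, 0.36, 0.19, 0.20, 0.13} → pass.
Con (methods 1·2): 0.46 vs {0.23, 0.22, 0.30, 0.22, 0.13, 0.20} → pass.
1 of 4 fail.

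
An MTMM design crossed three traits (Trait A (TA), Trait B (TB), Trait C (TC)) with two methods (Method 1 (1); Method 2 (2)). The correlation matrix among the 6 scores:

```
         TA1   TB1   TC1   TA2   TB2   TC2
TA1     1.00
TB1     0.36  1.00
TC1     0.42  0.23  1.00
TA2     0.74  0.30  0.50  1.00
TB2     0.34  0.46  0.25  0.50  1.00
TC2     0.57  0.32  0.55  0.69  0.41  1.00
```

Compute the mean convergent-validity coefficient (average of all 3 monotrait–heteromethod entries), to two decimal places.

Convergent values: 0.74, 0.46, 0.55; mean = 1.75/3 = 0.58.

0.58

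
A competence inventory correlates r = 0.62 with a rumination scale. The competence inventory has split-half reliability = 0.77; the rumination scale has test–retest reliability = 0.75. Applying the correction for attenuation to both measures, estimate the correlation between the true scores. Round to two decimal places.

r_true = r_obs / √(r_xx · r_yy) = 0.62 / √(0.77 × 0.75) = 0.62 / √0.5775 = 0.62 / 0.7599 ≈ 0.82.

0.82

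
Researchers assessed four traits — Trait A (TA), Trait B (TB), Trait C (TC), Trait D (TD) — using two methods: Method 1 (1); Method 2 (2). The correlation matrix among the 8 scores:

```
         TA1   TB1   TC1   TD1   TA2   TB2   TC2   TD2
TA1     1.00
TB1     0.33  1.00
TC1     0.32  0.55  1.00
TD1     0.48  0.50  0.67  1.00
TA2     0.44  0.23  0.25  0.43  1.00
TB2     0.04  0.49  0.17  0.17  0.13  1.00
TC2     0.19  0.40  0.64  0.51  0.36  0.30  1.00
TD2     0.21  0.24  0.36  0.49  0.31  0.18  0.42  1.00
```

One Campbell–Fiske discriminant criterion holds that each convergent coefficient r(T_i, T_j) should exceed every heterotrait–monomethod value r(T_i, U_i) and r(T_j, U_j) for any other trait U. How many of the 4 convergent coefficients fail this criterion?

4

Each convergent coefficient versus the relevant comparison correlations:
TA (methods 1·2): 0.44 vs {0.33, 0.13, 0.32, 0.36, 0.48, 0.31} → fail.
TB (methods 1·2): 0.49 vs {0.33, 0.13, 0.55, 0.30, 0.50, 0.18} → fail.
TC (methods 1·2): 0.64 vs {0.32, 0.36, 0.55, 0.30, 0.67, 0.42} → fail.
TD (methods 1·2): 0.49 vs {0.48, 0.31, 0.50, 0.18, 0.67, 0.42} → fail.
4 of 4 fail.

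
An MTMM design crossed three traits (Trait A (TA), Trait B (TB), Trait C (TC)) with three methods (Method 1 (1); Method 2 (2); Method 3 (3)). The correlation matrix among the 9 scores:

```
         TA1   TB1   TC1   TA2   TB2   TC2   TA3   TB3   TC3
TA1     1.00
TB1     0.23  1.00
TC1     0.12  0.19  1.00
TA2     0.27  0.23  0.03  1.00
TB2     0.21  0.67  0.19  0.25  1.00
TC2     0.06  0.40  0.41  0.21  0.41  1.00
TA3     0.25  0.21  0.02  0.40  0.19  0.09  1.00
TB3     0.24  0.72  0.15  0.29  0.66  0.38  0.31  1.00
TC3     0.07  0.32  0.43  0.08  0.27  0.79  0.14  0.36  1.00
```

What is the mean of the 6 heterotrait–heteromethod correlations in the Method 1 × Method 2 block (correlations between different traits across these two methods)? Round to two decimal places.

HTHM values (method 1 × method 2): 0.21, 0.06, 0.23, 0.40, 0.03, 0.19; mean = 1.12/6 = 0.19.

0.19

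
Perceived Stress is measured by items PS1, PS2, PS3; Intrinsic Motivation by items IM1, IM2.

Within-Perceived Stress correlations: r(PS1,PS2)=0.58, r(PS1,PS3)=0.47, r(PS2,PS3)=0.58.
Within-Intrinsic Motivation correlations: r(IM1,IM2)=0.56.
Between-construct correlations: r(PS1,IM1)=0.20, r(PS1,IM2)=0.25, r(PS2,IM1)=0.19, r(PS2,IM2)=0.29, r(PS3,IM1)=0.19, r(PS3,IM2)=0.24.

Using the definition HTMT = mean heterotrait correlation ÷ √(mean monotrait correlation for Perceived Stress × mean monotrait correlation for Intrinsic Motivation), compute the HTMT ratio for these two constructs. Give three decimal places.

0.411

Mean heterotrait r = 1.36/6 = 0.2267.
Mean within-PS = 1.63/3 = 0.5433; mean within-IM = 0.56/1 = 0.5600.
Geometric mean = √(0.5433 × 0.5600) = 0.5516.
HTMT = 0.2267 / 0.5516 = 0.411.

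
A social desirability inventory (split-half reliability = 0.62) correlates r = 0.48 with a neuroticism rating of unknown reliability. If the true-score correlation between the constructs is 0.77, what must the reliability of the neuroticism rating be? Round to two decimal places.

r_true = r_obs / √(r_xx · r_yy) ⇒ 0.77 = 0.48 / √(0.62 · r_yy).
√(0.62 · r_yy) = 0.48 / 0.77 = 0.6234; 0.62 · r_yy = 0.3886; r_yy = 0.3886 / 0.62 ≈ 0.63.

0.63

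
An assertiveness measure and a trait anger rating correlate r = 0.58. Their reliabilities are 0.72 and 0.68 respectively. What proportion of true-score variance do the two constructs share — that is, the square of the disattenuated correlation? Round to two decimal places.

0.69

Disattenuated r = 0.58 / √(0.72 × 0.68) = 0.58 / 0.6997 = 0.8289.
Shared true-score variance = 0.8289² = 0.6871 ≈ 0.69.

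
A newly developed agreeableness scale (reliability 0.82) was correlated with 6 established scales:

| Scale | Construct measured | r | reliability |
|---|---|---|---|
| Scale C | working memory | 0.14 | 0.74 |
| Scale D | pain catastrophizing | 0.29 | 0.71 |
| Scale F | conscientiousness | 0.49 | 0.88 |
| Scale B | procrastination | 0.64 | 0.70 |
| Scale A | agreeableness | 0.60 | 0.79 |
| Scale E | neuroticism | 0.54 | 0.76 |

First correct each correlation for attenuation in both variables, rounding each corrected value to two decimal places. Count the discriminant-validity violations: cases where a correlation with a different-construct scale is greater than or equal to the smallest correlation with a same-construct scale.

Disattenuated r (r / √(r_scale · r_new)):
  Scale C (disc): 0.14 / √(0.74·0.82) = 0.18
  Scale D (disc): 0.29 / √(0.71·0.82) = 0.38
  Scale F (disc): 0.49 / √(0.88·0.82) = 0.58
  Scale B (disc): 0.64 / √(0.70·0.82) = 0.84
  Scale A (conv): 0.60 / √(0.79·0.82) = 0.75
  Scale E (disc): 0.54 / √(0.76·0.82) = 0.68
Smallest convergent = 0.75. Discriminant values: 0.18, 0.38, 0.58, 0.84, 0.68; count ≥ 0.75 → 1.

1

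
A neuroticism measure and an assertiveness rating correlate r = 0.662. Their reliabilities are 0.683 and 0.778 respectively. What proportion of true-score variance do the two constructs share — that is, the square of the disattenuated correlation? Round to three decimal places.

Disattenuated r = 0.662 / √(0.683 × 0.778) = 0.662 / 0.7290 = 0.9081.
Shared true-score variance = 0.9081² = 0.8246 ≈ 0.825.

0.825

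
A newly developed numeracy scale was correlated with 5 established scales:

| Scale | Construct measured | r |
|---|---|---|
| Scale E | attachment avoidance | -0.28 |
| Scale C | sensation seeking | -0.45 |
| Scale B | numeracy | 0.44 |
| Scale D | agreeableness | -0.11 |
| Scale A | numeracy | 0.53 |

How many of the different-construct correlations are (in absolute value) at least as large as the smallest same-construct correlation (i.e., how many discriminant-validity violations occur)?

1

Convergent (same construct = numeracy): Scale B, Scale A.
Smallest convergent = 0.44. Discriminant |r|: 0.28, 0.45, 0.11; count ≥ 0.44 → 1.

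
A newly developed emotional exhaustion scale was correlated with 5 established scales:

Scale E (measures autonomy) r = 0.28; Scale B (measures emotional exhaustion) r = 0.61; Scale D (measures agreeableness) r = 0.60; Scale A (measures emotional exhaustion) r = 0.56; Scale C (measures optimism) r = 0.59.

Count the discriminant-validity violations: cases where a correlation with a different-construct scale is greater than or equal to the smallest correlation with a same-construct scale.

2

Convergent (same construct = emotional exhaustion): Scale B, Scale A.
Smallest convergent = 0.56. Discriminant values: 0.28, 0.60, 0.59; count ≥ 0.56 → 2.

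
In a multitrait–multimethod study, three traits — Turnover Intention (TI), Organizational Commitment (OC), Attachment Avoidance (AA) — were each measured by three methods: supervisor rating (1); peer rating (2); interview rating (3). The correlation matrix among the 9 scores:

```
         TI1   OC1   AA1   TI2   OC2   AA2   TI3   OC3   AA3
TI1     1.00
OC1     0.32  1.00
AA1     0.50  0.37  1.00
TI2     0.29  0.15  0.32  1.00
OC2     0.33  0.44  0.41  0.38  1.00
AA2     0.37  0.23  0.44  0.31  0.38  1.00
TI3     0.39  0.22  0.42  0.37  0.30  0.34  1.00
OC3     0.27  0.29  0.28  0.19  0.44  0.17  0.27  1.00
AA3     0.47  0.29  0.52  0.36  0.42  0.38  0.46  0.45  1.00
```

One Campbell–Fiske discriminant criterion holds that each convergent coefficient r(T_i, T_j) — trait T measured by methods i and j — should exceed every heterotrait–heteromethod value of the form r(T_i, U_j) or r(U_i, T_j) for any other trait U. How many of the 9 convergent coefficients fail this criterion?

4

Each convergent coefficient versus the relevant comparison correlations:
TI (methods 1·2): 0.29 vs {0.33, 0.15, 0.37, 0.32} → fail.
TI (methods 1·3): 0.39 vs {0.27, 0.22, 0.47, 0.42} → fail.
TI (methods 2·3): 0.37 vs {0.19, 0.30, 0.36, 0.34} → pass.
OC (methods 1·2): 0.44 vs {0.15, 0.33, 0.23, 0.41} → pass.
OC (methods 1·3): 0.29 vs {0.22, 0.27, 0.29, 0.28} → fail.
OC (methods 2·3): 0.44 vs {0.30, 0.19, 0.42, 0.17} → pass.
AA (methods 1·2): 0.44 vs {0.32, 0.37, 0.41, 0.23} → pass.
AA (methods 1·3): 0.52 vs {0.42, 0.47, 0.28, 0.29} → pass.
AA (methods 2·3): 0.38 vs {0.34, 0.36, 0.17, 0.42} → fail.
4 of 9 fail.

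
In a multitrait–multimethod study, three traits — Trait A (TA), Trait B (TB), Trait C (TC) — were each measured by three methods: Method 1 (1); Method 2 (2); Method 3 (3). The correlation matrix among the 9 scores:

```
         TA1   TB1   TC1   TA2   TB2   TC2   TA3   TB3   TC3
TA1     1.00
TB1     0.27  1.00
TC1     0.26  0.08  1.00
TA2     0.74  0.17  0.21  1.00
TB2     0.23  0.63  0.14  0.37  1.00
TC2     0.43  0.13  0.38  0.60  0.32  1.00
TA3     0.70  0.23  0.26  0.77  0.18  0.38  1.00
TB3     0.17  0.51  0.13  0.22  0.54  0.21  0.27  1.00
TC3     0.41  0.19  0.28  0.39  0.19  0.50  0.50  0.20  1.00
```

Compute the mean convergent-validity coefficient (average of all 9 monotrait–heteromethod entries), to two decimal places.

0.56

Convergent values: 0.74, 0.70, 0.77, 0.63, 0.51, 0.54, 0.38, 0.28, 0.50; mean = 5.05/9 = 0.56.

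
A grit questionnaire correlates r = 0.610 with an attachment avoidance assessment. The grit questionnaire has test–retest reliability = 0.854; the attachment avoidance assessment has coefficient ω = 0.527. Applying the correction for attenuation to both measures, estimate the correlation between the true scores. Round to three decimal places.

0.909

r_true = r_obs / √(r_xx · r_yy) = 0.610 / √(0.854 × 0.527) = 0.610 / √0.450058 = 0.610 / 0.6709 ≈ 0.909.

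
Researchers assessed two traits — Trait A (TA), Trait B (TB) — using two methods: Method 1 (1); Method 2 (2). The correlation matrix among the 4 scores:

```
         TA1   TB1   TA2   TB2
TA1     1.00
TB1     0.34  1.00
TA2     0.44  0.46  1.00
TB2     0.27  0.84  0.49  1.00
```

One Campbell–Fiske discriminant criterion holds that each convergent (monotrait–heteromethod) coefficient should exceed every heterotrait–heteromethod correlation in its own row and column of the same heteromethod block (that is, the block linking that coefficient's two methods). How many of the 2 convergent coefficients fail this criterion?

1

Convergent coefficients and their comparison sets:
TA (methods 1·2): 0.44 vs {0.27, 0.46} → fail.
TB (methods 1·2): 0.84 vs {0.46, 0.27} → pass.
1 of 2 fail.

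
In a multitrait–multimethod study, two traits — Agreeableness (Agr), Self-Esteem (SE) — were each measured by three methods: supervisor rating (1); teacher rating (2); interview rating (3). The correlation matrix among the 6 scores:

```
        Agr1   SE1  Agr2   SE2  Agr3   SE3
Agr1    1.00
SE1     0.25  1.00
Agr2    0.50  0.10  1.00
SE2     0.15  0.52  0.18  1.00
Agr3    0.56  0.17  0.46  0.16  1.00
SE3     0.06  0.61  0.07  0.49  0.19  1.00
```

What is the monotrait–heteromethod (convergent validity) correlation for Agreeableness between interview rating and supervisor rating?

0.56

Same trait (Agr), different methods: r(Agr3, Agr1) = 0.56.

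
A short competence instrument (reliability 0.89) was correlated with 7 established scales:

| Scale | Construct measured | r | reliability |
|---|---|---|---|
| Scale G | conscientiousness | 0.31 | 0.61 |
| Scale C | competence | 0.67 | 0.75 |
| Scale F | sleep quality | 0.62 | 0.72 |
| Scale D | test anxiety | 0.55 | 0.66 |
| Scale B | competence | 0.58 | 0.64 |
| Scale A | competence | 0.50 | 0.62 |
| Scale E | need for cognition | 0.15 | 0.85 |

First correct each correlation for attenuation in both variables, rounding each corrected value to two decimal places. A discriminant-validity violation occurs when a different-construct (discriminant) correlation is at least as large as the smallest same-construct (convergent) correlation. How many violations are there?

2

Disattenuated r (r / √(r_scale · r_new)):
  Scale G (disc): 0.31 / √(0.61·0.89) = 0.42
  Scale C (conv): 0.67 / √(0.75·0.89) = 0.82
  Scale F (disc): 0.62 / √(0.72·0.89) = 0.77
  Scale D (disc): 0.55 / √(0.66·0.89) = 0.72
  Scale B (conv): 0.58 / √(0.64·0.89) = 0.77
  Scale A (conv): 0.50 / √(0.62·0.89) = 0.67
  Scale E (disc): 0.15 / √(0.85·0.89) = 0.17
Smallest convergent = 0.67. Discriminant values: 0.42, 0.77, 0.72, 0.17; count ≥ 0.67 → 2.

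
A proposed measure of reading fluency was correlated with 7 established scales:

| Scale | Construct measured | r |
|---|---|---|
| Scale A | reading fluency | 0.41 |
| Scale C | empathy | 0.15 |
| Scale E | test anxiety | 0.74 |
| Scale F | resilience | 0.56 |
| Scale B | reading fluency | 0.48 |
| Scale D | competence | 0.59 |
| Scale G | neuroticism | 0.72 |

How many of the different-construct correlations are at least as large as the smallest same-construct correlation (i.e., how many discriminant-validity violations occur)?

4

Convergent (same construct = reading fluency): Scale A, Scale B.
Smallest convergent = 0.41. Discriminant values: 0.15, 0.74, 0.56, 0.59, 0.72; count ≥ 0.41 → 4.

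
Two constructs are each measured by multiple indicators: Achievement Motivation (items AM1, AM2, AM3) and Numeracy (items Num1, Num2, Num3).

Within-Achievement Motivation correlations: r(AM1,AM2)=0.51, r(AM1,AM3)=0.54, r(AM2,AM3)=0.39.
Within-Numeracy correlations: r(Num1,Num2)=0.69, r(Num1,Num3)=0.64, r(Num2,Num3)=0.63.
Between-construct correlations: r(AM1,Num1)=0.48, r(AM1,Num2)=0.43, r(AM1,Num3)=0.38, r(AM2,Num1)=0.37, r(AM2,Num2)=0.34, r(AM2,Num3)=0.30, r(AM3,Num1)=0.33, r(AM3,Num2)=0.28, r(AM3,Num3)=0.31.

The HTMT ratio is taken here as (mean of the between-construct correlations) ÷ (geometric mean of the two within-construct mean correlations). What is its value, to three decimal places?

0.639

Mean between = 3.22/9 = 0.3578.
Mean within-AM = 1.44/3 = 0.4800; mean within-Num = 1.96/3 = 0.6533.
Geometric mean = √(0.4800 × 0.6533) = 0.5600.
HTMT = 0.3578 / 0.5600 = 0.639.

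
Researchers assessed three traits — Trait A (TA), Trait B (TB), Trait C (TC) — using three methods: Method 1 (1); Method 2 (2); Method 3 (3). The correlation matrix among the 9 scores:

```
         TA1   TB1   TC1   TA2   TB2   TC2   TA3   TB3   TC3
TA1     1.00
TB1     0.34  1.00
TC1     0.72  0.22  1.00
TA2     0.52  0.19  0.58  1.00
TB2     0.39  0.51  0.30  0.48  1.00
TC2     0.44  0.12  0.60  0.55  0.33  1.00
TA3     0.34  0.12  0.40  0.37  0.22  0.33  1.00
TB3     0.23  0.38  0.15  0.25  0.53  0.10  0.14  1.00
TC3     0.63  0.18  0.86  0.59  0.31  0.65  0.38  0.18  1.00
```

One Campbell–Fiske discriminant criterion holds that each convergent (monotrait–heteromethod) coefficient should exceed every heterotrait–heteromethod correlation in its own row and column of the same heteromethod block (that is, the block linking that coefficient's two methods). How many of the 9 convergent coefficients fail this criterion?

3

Convergent coefficients and their comparison sets:
TA (methods 1·2): 0.52 vs {0.39, 0.19, 0.44, 0.58} → fail.
TA (methods 1·3): 0.34 vs {0.23, 0.12, 0.63, 0.40} → fail.
TA (methods 2·3): 0.37 vs {0.25, 0.22, 0.59, 0.33} → fail.
TB (methods 1·2): 0.51 vs {0.19, 0.39, 0.12, 0.30} → pass.
TB (methods 1·3): 0.38 vs {0.12, 0.23, 0.18, 0.15} → pass.
TB (methods 2·3): 0.53 vs {0.22, 0.25, 0.31, 0.10} → pass.
TC (methods 1·2): 0.60 vs {0.58, 0.44, 0.30, 0.12} → pass.
TC (methods 1·3): 0.86 vs {0.40, 0.63, 0.15, 0.18} → pass.
TC (methods 2·3): 0.65 vs {0.33, 0.59, 0.10, 0.31} → pass.
3 of 9 fail.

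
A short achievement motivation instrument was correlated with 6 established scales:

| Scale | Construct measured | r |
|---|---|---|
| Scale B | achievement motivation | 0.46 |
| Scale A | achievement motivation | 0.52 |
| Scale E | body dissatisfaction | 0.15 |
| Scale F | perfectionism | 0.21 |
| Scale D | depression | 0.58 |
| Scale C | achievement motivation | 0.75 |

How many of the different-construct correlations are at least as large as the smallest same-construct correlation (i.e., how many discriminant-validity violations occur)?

Convergent (same construct = achievement motivation): Scale B, Scale A, Scale C.
Smallest convergent = 0.46. Discriminant values: 0.15, 0.21, 0.58; count ≥ 0.46 → 1.

1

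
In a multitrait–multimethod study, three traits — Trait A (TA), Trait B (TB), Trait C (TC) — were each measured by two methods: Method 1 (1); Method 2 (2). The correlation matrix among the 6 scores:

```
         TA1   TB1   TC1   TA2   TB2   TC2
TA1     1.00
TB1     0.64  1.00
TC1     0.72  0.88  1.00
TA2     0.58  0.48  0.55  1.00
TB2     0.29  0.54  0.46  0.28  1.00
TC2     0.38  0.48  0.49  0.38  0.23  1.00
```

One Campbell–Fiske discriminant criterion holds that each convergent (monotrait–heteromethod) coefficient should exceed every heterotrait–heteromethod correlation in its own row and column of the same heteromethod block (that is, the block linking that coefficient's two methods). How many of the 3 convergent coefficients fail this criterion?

1

Convergent coefficients and their comparison sets:
TA (methods 1·2): 0.58 vs {0.29, 0.48, 0.38, 0.55} → pass.
TB (methods 1·2): 0.54 vs {0.48, 0.29, 0.48, 0.46} → pass.
TC (methods 1·2): 0.49 vs {0.55, 0.38, 0.46, 0.48} → fail.
1 of 3 fail.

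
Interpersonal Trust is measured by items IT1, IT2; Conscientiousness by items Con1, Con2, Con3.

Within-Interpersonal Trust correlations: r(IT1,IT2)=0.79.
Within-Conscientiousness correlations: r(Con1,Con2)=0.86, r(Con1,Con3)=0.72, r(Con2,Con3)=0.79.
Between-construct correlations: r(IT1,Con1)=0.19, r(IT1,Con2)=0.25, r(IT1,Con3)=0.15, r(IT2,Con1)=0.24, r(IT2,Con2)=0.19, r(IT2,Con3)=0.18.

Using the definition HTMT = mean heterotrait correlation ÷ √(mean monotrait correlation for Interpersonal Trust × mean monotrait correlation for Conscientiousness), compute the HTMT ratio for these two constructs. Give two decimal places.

0.25

Mean between = 1.20/6 = 0.2000.
Mean within-IT = 0.79/1 = 0.7900; mean within-Con = 2.37/3 = 0.7900.
Geometric mean = √(0.7900 × 0.7900) = 0.7900.
HTMT = 0.2000 / 0.7900 = 0.25.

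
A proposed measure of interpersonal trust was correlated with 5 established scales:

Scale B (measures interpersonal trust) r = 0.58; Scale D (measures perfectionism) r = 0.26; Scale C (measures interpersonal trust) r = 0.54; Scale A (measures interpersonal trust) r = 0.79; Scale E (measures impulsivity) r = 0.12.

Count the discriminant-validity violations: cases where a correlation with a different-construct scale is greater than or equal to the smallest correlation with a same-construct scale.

Convergent (same construct = interpersonal trust): Scale B, Scale C, Scale A.
Smallest convergent = 0.54. Discriminant values: 0.26, 0.12; count ≥ 0.54 → 0.

0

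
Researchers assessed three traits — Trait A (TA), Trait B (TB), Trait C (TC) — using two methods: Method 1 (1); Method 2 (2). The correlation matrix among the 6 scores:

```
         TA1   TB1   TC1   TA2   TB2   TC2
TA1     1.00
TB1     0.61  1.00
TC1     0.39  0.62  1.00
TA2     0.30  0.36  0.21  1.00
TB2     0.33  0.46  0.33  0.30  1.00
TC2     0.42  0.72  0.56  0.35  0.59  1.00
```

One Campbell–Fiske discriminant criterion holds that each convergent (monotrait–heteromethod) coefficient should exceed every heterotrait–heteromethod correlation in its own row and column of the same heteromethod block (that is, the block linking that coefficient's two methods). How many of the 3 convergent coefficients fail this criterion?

3

Checking each validity diagonal entry against its comparison values:
TA (methods 1·2): 0.30 vs {0.33, 0.36, 0.42, 0.21} → fail.
TB (methods 1·2): 0.46 vs {0.36, 0.33, 0.72, 0.33} → fail.
TC (methods 1·2): 0.56 vs {0.21, 0.42, 0.33, 0.72} → fail.
3 of 3 fail.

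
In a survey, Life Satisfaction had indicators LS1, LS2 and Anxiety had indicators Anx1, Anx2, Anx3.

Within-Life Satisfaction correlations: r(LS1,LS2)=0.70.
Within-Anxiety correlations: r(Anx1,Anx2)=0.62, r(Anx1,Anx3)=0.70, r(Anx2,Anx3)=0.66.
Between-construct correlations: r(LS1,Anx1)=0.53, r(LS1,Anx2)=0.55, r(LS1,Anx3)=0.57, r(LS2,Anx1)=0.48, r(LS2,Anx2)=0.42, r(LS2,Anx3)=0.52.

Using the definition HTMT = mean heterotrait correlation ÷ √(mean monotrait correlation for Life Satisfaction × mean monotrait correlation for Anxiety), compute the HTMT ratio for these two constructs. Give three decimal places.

Mean between = 3.07/6 = 0.5117.
Mean within-LS = 0.70/1 = 0.7000; mean within-Anx = 1.98/3 = 0.6600.
Geometric mean = √(0.7000 × 0.6600) = 0.6797.
HTMT = 0.5117 / 0.6797 = 0.753.

0.753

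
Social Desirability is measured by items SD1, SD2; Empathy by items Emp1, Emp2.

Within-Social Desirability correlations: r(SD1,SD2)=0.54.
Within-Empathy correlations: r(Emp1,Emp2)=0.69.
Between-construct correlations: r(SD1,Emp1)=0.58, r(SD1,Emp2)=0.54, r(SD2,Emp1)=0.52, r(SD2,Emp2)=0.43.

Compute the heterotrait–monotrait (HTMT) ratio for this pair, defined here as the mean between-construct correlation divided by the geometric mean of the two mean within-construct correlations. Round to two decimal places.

Mean between = 2.07/4 = 0.5175.
Mean within-SD = 0.54/1 = 0.5400; mean within-Emp = 0.69/1 = 0.6900.
Geometric mean = √(0.5400 × 0.6900) = 0.6104.
HTMT = 0.5175 / 0.6104 = 0.85.

0.85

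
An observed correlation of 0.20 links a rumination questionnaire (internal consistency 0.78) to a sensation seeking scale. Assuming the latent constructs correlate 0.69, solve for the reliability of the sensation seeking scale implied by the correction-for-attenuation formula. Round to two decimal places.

0.11

r_true = r_obs / √(r_xx · r_yy) ⇒ 0.69 = 0.20 / √(0.78 · r_yy).
√(0.78 · r_yy) = 0.20 / 0.69 = 0.2899; 0.78 · r_yy = 0.0840; r_yy = 0.0840 / 0.78 ≈ 0.11.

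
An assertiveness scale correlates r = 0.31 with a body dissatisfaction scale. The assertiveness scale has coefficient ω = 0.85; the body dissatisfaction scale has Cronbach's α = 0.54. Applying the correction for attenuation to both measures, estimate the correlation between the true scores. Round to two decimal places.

r_true = r_obs / √(r_xx · r_yy) = 0.31 / √(0.85 × 0.54) = 0.31 / √0.4590 = 0.31 / 0.6775 ≈ 0.46.

0.46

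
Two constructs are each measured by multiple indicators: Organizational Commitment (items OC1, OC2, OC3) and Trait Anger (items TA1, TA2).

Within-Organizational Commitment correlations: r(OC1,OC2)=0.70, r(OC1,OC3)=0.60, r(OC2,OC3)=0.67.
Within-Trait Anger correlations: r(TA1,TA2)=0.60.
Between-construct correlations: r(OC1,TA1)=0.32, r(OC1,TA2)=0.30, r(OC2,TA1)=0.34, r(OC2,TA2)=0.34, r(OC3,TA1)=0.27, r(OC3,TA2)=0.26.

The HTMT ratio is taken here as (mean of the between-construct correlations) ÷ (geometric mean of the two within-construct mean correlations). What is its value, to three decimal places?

0.486

Mean heterotrait r = 1.83/6 = 0.3050.
Mean within-OC = 1.97/3 = 0.6567; mean within-TA = 0.60/1 = 0.6000.
Geometric mean = √(0.6567 × 0.6000) = 0.6277.
HTMT = 0.3050 / 0.6277 = 0.486.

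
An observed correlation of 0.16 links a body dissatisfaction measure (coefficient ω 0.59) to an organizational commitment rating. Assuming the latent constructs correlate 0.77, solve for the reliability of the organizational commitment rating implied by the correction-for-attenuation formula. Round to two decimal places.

0.07

r_true = r_obs / √(r_xx · r_yy) ⇒ 0.77 = 0.16 / √(0.59 · r_yy).
√(0.59 · r_yy) = 0.16 / 0.77 = 0.2078; 0.59 · r_yy = 0.0432; r_yy = 0.0432 / 0.59 ≈ 0.07.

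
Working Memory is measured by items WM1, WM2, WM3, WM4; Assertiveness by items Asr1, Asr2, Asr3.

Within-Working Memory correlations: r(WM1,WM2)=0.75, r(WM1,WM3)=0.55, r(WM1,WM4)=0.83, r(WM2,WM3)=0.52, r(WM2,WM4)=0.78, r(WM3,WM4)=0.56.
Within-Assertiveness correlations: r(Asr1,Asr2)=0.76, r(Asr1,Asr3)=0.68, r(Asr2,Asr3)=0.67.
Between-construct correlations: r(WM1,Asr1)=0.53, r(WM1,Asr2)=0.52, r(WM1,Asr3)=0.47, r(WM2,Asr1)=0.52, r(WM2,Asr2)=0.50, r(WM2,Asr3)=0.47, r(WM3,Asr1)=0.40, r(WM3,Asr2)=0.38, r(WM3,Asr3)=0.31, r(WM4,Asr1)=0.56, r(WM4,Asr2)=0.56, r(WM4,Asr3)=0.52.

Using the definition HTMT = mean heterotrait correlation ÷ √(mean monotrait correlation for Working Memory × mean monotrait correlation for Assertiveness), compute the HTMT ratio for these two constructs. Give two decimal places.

Mean heterotrait r = 5.74/12 = 0.4783.
Mean within-WM = 3.99/6 = 0.6650; mean within-Asr = 2.11/3 = 0.7033.
Geometric mean = √(0.6650 × 0.7033) = 0.6839.
HTMT = 0.4783 / 0.6839 = 0.70.

0.70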